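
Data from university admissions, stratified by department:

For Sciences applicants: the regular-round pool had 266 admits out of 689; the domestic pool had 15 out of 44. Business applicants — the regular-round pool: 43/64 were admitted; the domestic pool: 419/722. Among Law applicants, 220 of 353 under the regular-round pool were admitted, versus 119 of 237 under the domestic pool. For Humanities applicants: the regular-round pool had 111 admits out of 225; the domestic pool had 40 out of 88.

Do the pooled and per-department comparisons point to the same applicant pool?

No

Sciences: the regular-round pool 266/689 = 38.6%, the domestic pool 15/44 = 34.1% → the regular-round pool
Business: the regular-round pool 43/64 = 67.2%, the domestic pool 419/722 = 58.0% → the regular-round pool
Law: the regular-round pool 220/353 = 62.3%, the domestic pool 119/237 = 50.2% → the regular-round pool
Humanities: the regular-round pool 111/225 = 49.3%, the domestic pool 40/88 = 45.5% → the regular-round pool
Overall: the regular-round pool 640/1331 = 48.1%, the domestic pool 593/1091 = 54.4% → the domestic pool
The regular-round pool wins each department group but the domestic pool wins overall — the comparison reverses. The regular-round pool's applicants skew toward Sciences, which has a lower base rate.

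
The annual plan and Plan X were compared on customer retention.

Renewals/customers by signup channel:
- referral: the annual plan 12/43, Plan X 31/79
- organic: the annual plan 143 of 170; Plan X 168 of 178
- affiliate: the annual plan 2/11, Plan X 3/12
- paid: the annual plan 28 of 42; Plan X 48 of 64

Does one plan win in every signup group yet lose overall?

Referral: the annual plan 12/43 = 27.9%, Plan X 31/79 = 39.2% → Plan X
Organic: the annual plan 143/170 = 84.1%, Plan X 168/178 = 94.4% → Plan X
Affiliate: the annual plan 2/11 = 18.2%, Plan X 3/12 = 25.0% → Plan X
Paid: the annual plan 28/42 = 66.7%, Plan X 48/64 = 75.0% → Plan X
Overall: the annual plan 185/266 = 69.5%, Plan X 250/333 = 75.1% → Plan X
Plan X wins overall and in every signup group — no reversal.

No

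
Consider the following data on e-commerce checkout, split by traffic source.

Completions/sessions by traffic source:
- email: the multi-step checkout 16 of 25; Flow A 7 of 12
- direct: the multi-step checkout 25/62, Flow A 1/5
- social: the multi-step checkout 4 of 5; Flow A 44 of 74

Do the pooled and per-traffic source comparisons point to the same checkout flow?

Email: the multi-step checkout 16/25 = 64.0%, Flow A 7/12 = 58.3% → the multi-step checkout
Direct: the multi-step checkout 25/62 = 40.3%, Flow A 1/5 = 20.0% → the multi-step checkout
Social: the multi-step checkout 4/5 = 80.0%, Flow A 44/74 = 59.5% → the multi-step checkout
Overall: the multi-step checkout 45/92 = 48.9%, Flow A 52/91 = 57.1% → Flow A
The multi-step checkout wins each traffic group but Flow A wins overall — the comparison reverses. The multi-step checkout's sessions skew toward direct, which has a lower base rate.

No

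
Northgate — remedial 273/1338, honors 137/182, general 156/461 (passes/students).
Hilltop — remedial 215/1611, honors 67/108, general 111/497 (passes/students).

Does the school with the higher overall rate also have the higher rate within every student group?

Yes

Remedial: Northgate 273/1338 = 20.4%, Hilltop 215/1611 = 13.3% → Northgate
Honors: Northgate 137/182 = 75.3%, Hilltop 67/108 = 62.0% → Northgate
General: Northgate 156/461 = 33.8%, Hilltop 111/497 = 22.3% → Northgate
Overall: Northgate 566/1981 = 28.6%, Hilltop 393/2216 = 17.7% → Northgate
Northgate wins overall and in every student group — no reversal.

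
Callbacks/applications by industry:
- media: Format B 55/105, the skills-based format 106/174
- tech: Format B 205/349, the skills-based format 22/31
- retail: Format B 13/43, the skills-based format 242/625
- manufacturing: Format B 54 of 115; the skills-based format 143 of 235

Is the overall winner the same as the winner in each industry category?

Media: Format B 55/105 = 52.4%, the skills-based format 106/174 = 60.9% → the skills-based format
Tech: Format B 205/349 = 58.7%, the skills-based format 22/31 = 71.0% → the skills-based format
Retail: Format B 13/43 = 30.2%, the skills-based format 242/625 = 38.7% → the skills-based format
Manufacturing: Format B 54/115 = 47.0%, the skills-based format 143/235 = 60.9% → the skills-based format
Overall: Format B 327/612 = 53.4%, the skills-based format 513/1065 = 48.2% → Format B
The skills-based format wins each industry group but Format B wins overall — the comparison reverses. The skills-based format's applications skew toward retail, which has a lower base rate.

No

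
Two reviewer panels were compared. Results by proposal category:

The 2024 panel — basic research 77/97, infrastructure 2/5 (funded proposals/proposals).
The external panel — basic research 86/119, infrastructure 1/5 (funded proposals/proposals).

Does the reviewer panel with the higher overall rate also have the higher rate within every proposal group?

Yes

Basic research: the 2024 panel 77/97 = 79.4%, the external panel 86/119 = 72.3% → the 2024 panel
Infrastructure: the 2024 panel 2/5 = 40.0%, the external panel 1/5 = 20.0% → the 2024 panel
Overall: the 2024 panel 79/102 = 77.5%, the external panel 87/124 = 70.2% → the 2024 panel
The 2024 panel wins overall and in every proposal group — no reversal.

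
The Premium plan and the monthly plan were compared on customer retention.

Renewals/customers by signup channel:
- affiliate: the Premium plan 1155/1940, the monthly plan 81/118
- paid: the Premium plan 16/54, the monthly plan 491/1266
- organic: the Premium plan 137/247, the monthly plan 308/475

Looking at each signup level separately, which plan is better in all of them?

Affiliate: the Premium plan 1155/1940 = 59.5%, the monthly plan 81/118 = 68.6% → the monthly plan
Paid: the Premium plan 16/54 = 29.6%, the monthly plan 491/1266 = 38.8% → the monthly plan
Organic: the Premium plan 137/247 = 55.5%, the monthly plan 308/475 = 64.8% → the monthly plan
The monthly plan has the higher rate in all 3 groups.

the monthly plan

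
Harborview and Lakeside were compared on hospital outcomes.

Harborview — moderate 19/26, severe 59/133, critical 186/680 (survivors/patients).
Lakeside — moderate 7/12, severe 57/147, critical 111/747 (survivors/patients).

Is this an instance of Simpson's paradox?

Moderate: Harborview 19/26 = 73.1%, Lakeside 7/12 = 58.3% → Harborview
Severe: Harborview 59/133 = 44.4%, Lakeside 57/147 = 38.8% → Harborview
Critical: Harborview 186/680 = 27.4%, Lakeside 111/747 = 14.9% → Harborview
Overall: Harborview 264/839 = 31.5%, Lakeside 175/906 = 19.3% → Harborview
Harborview wins overall and in every case group — no reversal.

No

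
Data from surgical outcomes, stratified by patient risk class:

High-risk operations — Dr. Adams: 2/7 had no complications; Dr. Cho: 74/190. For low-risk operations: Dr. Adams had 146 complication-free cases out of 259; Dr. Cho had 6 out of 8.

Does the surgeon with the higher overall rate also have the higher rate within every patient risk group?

High-risk: Dr. Adams 2/7 = 28.6%, Dr. Cho 74/190 = 38.9% → Dr. Cho
Low-risk: Dr. Adams 146/259 = 56.4%, Dr. Cho 6/8 = 75.0% → Dr. Cho
Overall: Dr. Adams 148/266 = 55.6%, Dr. Cho 80/198 = 40.4% → Dr. Adams
Dr. Cho wins each patient risk group but Dr. Adams wins overall — the comparison reverses. Dr. Cho's operations skew toward high-risk, which has a lower base rate.

No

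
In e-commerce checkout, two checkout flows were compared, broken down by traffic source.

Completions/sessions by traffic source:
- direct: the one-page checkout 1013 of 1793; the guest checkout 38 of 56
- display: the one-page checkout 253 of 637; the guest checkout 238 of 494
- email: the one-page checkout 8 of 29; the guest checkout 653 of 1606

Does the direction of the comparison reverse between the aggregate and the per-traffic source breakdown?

Yes

Direct: the one-page checkout 1013/1793 = 56.5%, the guest checkout 38/56 = 67.9% → the guest checkout
Display: the one-page checkout 253/637 = 39.7%, the guest checkout 238/494 = 48.2% → the guest checkout
Email: the one-page checkout 8/29 = 27.6%, the guest checkout 653/1606 = 40.7% → the guest checkout
Overall: the one-page checkout 1274/2459 = 51.8%, the guest checkout 929/2156 = 43.1% → the one-page checkout
The guest checkout wins each traffic group but the one-page checkout wins overall — the comparison reverses. The guest checkout's sessions skew toward email, which has a lower base rate.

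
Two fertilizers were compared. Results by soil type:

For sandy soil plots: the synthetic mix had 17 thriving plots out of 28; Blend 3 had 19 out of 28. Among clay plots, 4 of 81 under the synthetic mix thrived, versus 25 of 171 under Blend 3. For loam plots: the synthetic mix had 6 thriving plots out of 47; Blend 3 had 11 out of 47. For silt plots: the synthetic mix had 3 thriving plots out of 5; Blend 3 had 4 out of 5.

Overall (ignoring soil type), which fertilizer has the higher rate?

Blend 3

Sandy soil: the synthetic mix 17/28 = 60.7%, Blend 3 19/28 = 67.9% → Blend 3
Clay: the synthetic mix 4/81 = 4.9%, Blend 3 25/171 = 14.6% → Blend 3
Loam: the synthetic mix 6/47 = 12.8%, Blend 3 11/47 = 23.4% → Blend 3
Silt: the synthetic mix 3/5 = 60.0%, Blend 3 4/5 = 80.0% → Blend 3
Overall: the synthetic mix 30/161 = 18.6%, Blend 3 59/251 = 23.5% → Blend 3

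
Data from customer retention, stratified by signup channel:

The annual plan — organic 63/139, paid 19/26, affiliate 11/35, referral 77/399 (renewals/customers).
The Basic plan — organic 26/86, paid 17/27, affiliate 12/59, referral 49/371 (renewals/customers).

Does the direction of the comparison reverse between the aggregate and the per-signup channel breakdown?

No

Organic: the annual plan 63/139 = 45.3%, the Basic plan 26/86 = 30.2% → the annual plan
Paid: the annual plan 19/26 = 73.1%, the Basic plan 17/27 = 63.0% → the annual plan
Affiliate: the annual plan 11/35 = 31.4%, the Basic plan 12/59 = 20.3% → the annual plan
Referral: the annual plan 77/399 = 19.3%, the Basic plan 49/371 = 13.2% → the annual plan
Overall: the annual plan 170/599 = 28.4%, the Basic plan 104/543 = 19.2% → the annual plan
The annual plan wins overall and in every signup group — no reversal.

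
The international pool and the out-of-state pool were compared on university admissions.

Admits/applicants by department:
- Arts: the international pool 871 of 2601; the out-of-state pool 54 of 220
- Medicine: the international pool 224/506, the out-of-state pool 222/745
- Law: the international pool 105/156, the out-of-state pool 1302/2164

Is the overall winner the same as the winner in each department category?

No

Arts: the international pool 871/2601 = 33.5%, the out-of-state pool 54/220 = 24.5% → the international pool
Medicine: the international pool 224/506 = 44.3%, the out-of-state pool 222/745 = 29.8% → the international pool
Law: the international pool 105/156 = 67.3%, the out-of-state pool 1302/2164 = 60.2% → the international pool
Overall: the international pool 1200/3263 = 36.8%, the out-of-state pool 1578/3129 = 50.4% → the out-of-state pool
The international pool wins each department group but the out-of-state pool wins overall — the comparison reverses. The international pool's applicants skew toward Arts, which has a lower base rate.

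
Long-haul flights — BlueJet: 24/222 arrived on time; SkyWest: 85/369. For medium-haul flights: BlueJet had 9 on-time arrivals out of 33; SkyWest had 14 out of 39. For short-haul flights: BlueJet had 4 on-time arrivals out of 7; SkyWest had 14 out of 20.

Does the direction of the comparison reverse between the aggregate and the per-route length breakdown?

Long-haul: BlueJet 24/222 = 10.8%, SkyWest 85/369 = 23.0% → SkyWest
Medium-haul: BlueJet 9/33 = 27.3%, SkyWest 14/39 = 35.9% → SkyWest
Short-haul: BlueJet 4/7 = 57.1%, SkyWest 14/20 = 70.0% → SkyWest
Overall: BlueJet 37/262 = 14.1%, SkyWest 113/428 = 26.4% → SkyWest
SkyWest wins overall and in every route group — no reversal.

No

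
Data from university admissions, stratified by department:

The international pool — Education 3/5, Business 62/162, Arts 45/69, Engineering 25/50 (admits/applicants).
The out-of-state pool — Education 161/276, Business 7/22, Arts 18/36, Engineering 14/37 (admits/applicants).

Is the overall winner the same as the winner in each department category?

No

Education: the international pool 3/5 = 60.0%, the out-of-state pool 161/276 = 58.3% → the international pool
Business: the international pool 62/162 = 38.3%, the out-of-state pool 7/22 = 31.8% → the international pool
Arts: the international pool 45/69 = 65.2%, the out-of-state pool 18/36 = 50.0% → the international pool
Engineering: the international pool 25/50 = 50.0%, the out-of-state pool 14/37 = 37.8% → the international pool
Overall: the international pool 135/286 = 47.2%, the out-of-state pool 200/371 = 53.9% → the out-of-state pool
The international pool wins each department group but the out-of-state pool wins overall — the comparison reverses. The international pool's applicants skew toward Business, which has a lower base rate.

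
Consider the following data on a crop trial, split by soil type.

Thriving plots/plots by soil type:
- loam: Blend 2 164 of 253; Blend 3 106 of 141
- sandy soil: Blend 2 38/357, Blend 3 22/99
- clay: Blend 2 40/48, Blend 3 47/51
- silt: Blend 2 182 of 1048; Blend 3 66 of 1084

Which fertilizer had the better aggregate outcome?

Loam: Blend 2 164/253 = 64.8%, Blend 3 106/141 = 75.2% → Blend 3
Sandy soil: Blend 2 38/357 = 10.6%, Blend 3 22/99 = 22.2% → Blend 3
Clay: Blend 2 40/48 = 83.3%, Blend 3 47/51 = 92.2% → Blend 3
Silt: Blend 2 182/1048 = 17.4%, Blend 3 66/1084 = 6.1% → Blend 2
Overall: Blend 2 424/1706 = 24.9%, Blend 3 241/1375 = 17.5% → Blend 2
(Neither sweeps every soil group, but Blend 2 has the higher pooled rate.)

Blend 2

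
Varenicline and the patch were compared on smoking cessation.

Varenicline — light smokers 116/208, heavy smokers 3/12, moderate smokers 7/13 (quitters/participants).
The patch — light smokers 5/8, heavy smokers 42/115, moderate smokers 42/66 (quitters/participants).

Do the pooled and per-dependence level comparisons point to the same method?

No

Light smokers: varenicline 116/208 = 55.8%, the patch 5/8 = 62.5% → the patch
Heavy smokers: varenicline 3/12 = 25.0%, the patch 42/115 = 36.5% → the patch
Moderate smokers: varenicline 7/13 = 53.8%, the patch 42/66 = 63.6% → the patch
Overall: varenicline 126/233 = 54.1%, the patch 89/189 = 47.1% → varenicline
The patch wins each dependence group but varenicline wins overall — the comparison reverses. The patch's participants skew toward heavy smokers, which has a lower base rate.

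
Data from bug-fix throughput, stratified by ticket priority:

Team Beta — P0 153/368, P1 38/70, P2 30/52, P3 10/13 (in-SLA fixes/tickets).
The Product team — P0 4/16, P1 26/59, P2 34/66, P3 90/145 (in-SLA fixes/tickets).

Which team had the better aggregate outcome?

the Product team

P0: Team Beta 153/368 = 41.6%, the Product team 4/16 = 25.0% → Team Beta
P1: Team Beta 38/70 = 54.3%, the Product team 26/59 = 44.1% → Team Beta
P2: Team Beta 30/52 = 57.7%, the Product team 34/66 = 51.5% → Team Beta
P3: Team Beta 10/13 = 76.9%, the Product team 90/145 = 62.1% → Team Beta
Overall: Team Beta 231/503 = 45.9%, the Product team 154/286 = 53.8% → the Product team
(Team Beta wins every ticket group but the Product team wins overall — Team Beta's tickets skew toward the low-rate P0 group.)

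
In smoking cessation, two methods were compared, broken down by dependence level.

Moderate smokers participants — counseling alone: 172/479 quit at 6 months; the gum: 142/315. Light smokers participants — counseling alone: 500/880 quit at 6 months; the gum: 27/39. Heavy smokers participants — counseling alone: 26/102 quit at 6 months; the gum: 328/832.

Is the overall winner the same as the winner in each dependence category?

Moderate smokers: counseling alone 172/479 = 35.9%, the gum 142/315 = 45.1% → the gum
Light smokers: counseling alone 500/880 = 56.8%, the gum 27/39 = 69.2% → the gum
Heavy smokers: counseling alone 26/102 = 25.5%, the gum 328/832 = 39.4% → the gum
Overall: counseling alone 698/1461 = 47.8%, the gum 497/1186 = 41.9% → counseling alone
The gum wins each dependence group but counseling alone wins overall — the comparison reverses. The gum's participants skew toward heavy smokers, which has a lower base rate.

No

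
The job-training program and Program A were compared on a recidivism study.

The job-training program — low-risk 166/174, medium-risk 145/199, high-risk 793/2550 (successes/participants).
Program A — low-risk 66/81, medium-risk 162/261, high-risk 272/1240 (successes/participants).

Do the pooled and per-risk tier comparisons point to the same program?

Yes

Low-risk: the job-training program 166/174 = 95.4%, Program A 66/81 = 81.5% → the job-training program
Medium-risk: the job-training program 145/199 = 72.9%, Program A 162/261 = 62.1% → the job-training program
High-risk: the job-training program 793/2550 = 31.1%, Program A 272/1240 = 21.9% → the job-training program
Overall: the job-training program 1104/2923 = 37.8%, Program A 500/1582 = 31.6% → the job-training program
The job-training program wins overall and in every risk group — no reversal.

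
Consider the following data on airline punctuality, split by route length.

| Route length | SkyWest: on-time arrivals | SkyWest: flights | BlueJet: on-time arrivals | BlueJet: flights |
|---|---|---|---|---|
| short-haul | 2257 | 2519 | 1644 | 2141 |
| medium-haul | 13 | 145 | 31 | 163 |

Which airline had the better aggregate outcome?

SkyWest

Short-haul: SkyWest 2257/2519 = 89.6%, BlueJet 1644/2141 = 76.8% → SkyWest
Medium-haul: SkyWest 13/145 = 9.0%, BlueJet 31/163 = 19.0% → BlueJet
Overall: SkyWest 2270/2664 = 85.2%, BlueJet 1675/2304 = 72.7% → SkyWest
(Neither sweeps every route group, but SkyWest has the higher pooled rate.)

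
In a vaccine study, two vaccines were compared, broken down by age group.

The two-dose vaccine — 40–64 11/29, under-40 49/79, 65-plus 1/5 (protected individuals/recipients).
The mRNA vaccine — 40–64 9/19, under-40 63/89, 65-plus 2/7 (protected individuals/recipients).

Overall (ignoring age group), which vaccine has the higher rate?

the mRNA vaccine

40–64: the two-dose vaccine 11/29 = 37.9%, the mRNA vaccine 9/19 = 47.4% → the mRNA vaccine
Under-40: the two-dose vaccine 49/79 = 62.0%, the mRNA vaccine 63/89 = 70.8% → the mRNA vaccine
65-plus: the two-dose vaccine 1/5 = 20.0%, the mRNA vaccine 2/7 = 28.6% → the mRNA vaccine
Overall: the two-dose vaccine 61/113 = 54.0%, the mRNA vaccine 74/115 = 64.3% → the mRNA vaccine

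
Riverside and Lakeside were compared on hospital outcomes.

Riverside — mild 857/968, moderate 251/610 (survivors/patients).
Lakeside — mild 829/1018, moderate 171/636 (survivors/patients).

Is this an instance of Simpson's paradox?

Mild: Riverside 857/968 = 88.5%, Lakeside 829/1018 = 81.4% → Riverside
Moderate: Riverside 251/610 = 41.1%, Lakeside 171/636 = 26.9% → Riverside
Overall: Riverside 1108/1578 = 70.2%, Lakeside 1000/1654 = 60.5% → Riverside
Riverside wins overall and in every case group — no reversal.

No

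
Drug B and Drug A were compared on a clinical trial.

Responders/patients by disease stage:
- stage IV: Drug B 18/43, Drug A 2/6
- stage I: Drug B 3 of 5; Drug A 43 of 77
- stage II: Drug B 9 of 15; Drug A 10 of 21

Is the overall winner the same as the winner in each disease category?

No

Stage IV: Drug B 18/43 = 41.9%, Drug A 2/6 = 33.3% → Drug B
Stage I: Drug B 3/5 = 60.0%, Drug A 43/77 = 55.8% → Drug B
Stage II: Drug B 9/15 = 60.0%, Drug A 10/21 = 47.6% → Drug B
Overall: Drug B 30/63 = 47.6%, Drug A 55/104 = 52.9% → Drug A
Drug B wins each disease group but Drug A wins overall — the comparison reverses. Drug B's patients skew toward stage IV, which has a lower base rate.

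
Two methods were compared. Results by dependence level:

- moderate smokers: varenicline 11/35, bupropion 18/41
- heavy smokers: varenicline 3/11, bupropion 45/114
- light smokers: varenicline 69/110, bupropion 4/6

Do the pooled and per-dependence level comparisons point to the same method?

No

Moderate smokers: varenicline 11/35 = 31.4%, bupropion 18/41 = 43.9% → bupropion
Heavy smokers: varenicline 3/11 = 27.3%, bupropion 45/114 = 39.5% → bupropion
Light smokers: varenicline 69/110 = 62.7%, bupropion 4/6 = 66.7% → bupropion
Overall: varenicline 83/156 = 53.2%, bupropion 67/161 = 41.6% → varenicline
Bupropion wins each dependence group but varenicline wins overall — the comparison reverses. Bupropion's participants skew toward heavy smokers, which has a lower base rate.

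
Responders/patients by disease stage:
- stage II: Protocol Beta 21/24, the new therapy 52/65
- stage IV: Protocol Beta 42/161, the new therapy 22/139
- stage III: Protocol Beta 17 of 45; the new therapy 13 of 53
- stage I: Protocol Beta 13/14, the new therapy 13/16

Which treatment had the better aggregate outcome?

Protocol Beta

Stage II: Protocol Beta 21/24 = 87.5%, the new therapy 52/65 = 80.0% → Protocol Beta
Stage IV: Protocol Beta 42/161 = 26.1%, the new therapy 22/139 = 15.8% → Protocol Beta
Stage III: Protocol Beta 17/45 = 37.8%, the new therapy 13/53 = 24.5% → Protocol Beta
Stage I: Protocol Beta 13/14 = 92.9%, the new therapy 13/16 = 81.2% → Protocol Beta
Overall: Protocol Beta 93/244 = 38.1%, the new therapy 100/273 = 36.6% → Protocol Beta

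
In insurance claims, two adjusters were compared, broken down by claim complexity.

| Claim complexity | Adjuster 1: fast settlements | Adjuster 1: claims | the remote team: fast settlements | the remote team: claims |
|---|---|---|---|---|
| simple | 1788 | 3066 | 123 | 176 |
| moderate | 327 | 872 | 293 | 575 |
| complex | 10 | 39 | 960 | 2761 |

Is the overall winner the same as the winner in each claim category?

Simple: Adjuster 1 1788/3066 = 58.3%, the remote team 123/176 = 69.9% → the remote team
Moderate: Adjuster 1 327/872 = 37.5%, the remote team 293/575 = 51.0% → the remote team
Complex: Adjuster 1 10/39 = 25.6%, the remote team 960/2761 = 34.8% → the remote team
Overall: Adjuster 1 2125/3977 = 53.4%, the remote team 1376/3512 = 39.2% → Adjuster 1
The remote team wins each claim group but Adjuster 1 wins overall — the comparison reverses. The remote team's claims skew toward complex, which has a lower base rate.

No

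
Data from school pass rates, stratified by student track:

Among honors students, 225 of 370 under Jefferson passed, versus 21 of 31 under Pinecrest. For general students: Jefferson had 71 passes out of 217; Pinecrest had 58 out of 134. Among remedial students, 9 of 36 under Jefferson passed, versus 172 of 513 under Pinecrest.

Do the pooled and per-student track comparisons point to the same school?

Honors: Jefferson 225/370 = 60.8%, Pinecrest 21/31 = 67.7% → Pinecrest
General: Jefferson 71/217 = 32.7%, Pinecrest 58/134 = 43.3% → Pinecrest
Remedial: Jefferson 9/36 = 25.0%, Pinecrest 172/513 = 33.5% → Pinecrest
Overall: Jefferson 305/623 = 49.0%, Pinecrest 251/678 = 37.0% → Jefferson
Pinecrest wins each student group but Jefferson wins overall — the comparison reverses. Pinecrest's students skew toward remedial, which has a lower base rate.

No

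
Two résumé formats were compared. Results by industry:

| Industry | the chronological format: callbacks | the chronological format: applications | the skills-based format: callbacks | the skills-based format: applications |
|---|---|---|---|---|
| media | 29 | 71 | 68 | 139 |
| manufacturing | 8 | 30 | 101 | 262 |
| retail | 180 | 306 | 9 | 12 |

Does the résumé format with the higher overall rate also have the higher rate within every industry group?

Media: the chronological format 29/71 = 40.8%, the skills-based format 68/139 = 48.9% → the skills-based format
Manufacturing: the chronological format 8/30 = 26.7%, the skills-based format 101/262 = 38.5% → the skills-based format
Retail: the chronological format 180/306 = 58.8%, the skills-based format 9/12 = 75.0% → the skills-based format
Overall: the chronological format 217/407 = 53.3%, the skills-based format 178/413 = 43.1% → the chronological format
The skills-based format wins each industry group but the chronological format wins overall — the comparison reverses. The skills-based format's applications skew toward manufacturing, which has a lower base rate.

No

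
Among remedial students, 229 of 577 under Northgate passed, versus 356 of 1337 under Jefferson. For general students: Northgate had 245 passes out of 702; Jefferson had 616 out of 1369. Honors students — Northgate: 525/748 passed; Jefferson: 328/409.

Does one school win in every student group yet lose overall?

Remedial: Northgate 229/577 = 39.7%, Jefferson 356/1337 = 26.6% → Northgate
General: Northgate 245/702 = 34.9%, Jefferson 616/1369 = 45.0% → Jefferson
Honors: Northgate 525/748 = 70.2%, Jefferson 328/409 = 80.2% → Jefferson
Overall: Northgate 999/2027 = 49.3%, Jefferson 1300/3115 = 41.7% → Northgate
Neither sweeps: Northgate wins 1 of 3 groups, Jefferson wins 2. Northgate wins overall but not every group — no Simpson reversal.

No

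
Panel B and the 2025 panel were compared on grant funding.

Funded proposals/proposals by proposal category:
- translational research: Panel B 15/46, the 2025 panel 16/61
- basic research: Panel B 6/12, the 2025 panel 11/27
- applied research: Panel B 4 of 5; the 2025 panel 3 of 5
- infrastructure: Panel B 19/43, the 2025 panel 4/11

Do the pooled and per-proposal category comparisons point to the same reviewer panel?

Yes

Translational research: Panel B 15/46 = 32.6%, the 2025 panel 16/61 = 26.2% → Panel B
Basic research: Panel B 6/12 = 50.0%, the 2025 panel 11/27 = 40.7% → Panel B
Applied research: Panel B 4/5 = 80.0%, the 2025 panel 3/5 = 60.0% → Panel B
Infrastructure: Panel B 19/43 = 44.2%, the 2025 panel 4/11 = 36.4% → Panel B
Overall: Panel B 44/106 = 41.5%, the 2025 panel 34/104 = 32.7% → Panel B
Panel B wins overall and in every proposal group — no reversal.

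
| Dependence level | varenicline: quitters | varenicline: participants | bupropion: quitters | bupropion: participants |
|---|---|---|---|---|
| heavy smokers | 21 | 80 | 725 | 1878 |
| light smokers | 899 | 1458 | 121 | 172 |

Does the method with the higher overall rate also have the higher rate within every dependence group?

No

Heavy smokers: varenicline 21/80 = 26.2%, bupropion 725/1878 = 38.6% → bupropion
Light smokers: varenicline 899/1458 = 61.7%, bupropion 121/172 = 70.3% → bupropion
Overall: varenicline 920/1538 = 59.8%, bupropion 846/2050 = 41.3% → varenicline
Bupropion wins each dependence group but varenicline wins overall — the comparison reverses. Bupropion's participants skew toward heavy smokers, which has a lower base rate.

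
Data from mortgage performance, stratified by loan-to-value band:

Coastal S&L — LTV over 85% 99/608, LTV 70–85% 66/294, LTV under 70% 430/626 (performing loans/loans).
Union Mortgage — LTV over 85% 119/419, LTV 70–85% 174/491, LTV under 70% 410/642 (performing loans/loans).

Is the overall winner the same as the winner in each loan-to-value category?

No

LTV over 85%: Coastal S&L 99/608 = 16.3%, Union Mortgage 119/419 = 28.4% → Union Mortgage
LTV 70–85%: Coastal S&L 66/294 = 22.4%, Union Mortgage 174/491 = 35.4% → Union Mortgage
LTV under 70%: Coastal S&L 430/626 = 68.7%, Union Mortgage 410/642 = 63.9% → Coastal S&L
Overall: Coastal S&L 595/1528 = 38.9%, Union Mortgage 703/1552 = 45.3% → Union Mortgage
Neither sweeps: Coastal S&L wins 1 of 3 groups, Union Mortgage wins 2. Union Mortgage wins overall but not every group — no Simpson reversal.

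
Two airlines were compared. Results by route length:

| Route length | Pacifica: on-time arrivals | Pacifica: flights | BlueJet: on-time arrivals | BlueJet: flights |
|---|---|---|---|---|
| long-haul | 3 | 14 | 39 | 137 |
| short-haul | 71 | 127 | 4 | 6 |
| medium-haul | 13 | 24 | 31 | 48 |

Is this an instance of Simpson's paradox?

Long-haul: Pacifica 3/14 = 21.4%, BlueJet 39/137 = 28.5% → BlueJet
Short-haul: Pacifica 71/127 = 55.9%, BlueJet 4/6 = 66.7% → BlueJet
Medium-haul: Pacifica 13/24 = 54.2%, BlueJet 31/48 = 64.6% → BlueJet
Overall: Pacifica 87/165 = 52.7%, BlueJet 74/191 = 38.7% → Pacifica
BlueJet wins each route group but Pacifica wins overall — the comparison reverses. BlueJet's flights skew toward long-haul, which has a lower base rate.

Yes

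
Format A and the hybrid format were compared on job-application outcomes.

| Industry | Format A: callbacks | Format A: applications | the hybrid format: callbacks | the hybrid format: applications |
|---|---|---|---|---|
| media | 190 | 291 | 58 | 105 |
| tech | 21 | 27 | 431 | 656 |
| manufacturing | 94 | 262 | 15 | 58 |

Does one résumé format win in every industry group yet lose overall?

Yes

Media: Format A 190/291 = 65.3%, the hybrid format 58/105 = 55.2% → Format A
Tech: Format A 21/27 = 77.8%, the hybrid format 431/656 = 65.7% → Format A
Manufacturing: Format A 94/262 = 35.9%, the hybrid format 15/58 = 25.9% → Format A
Overall: Format A 305/580 = 52.6%, the hybrid format 504/819 = 61.5% → the hybrid format
Format A wins each industry group but the hybrid format wins overall — the comparison reverses. Format A's applications skew toward manufacturing, which has a lower base rate.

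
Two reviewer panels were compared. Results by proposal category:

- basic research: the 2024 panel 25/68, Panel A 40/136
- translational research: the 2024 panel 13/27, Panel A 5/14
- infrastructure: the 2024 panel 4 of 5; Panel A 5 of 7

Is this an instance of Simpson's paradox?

Basic research: the 2024 panel 25/68 = 36.8%, Panel A 40/136 = 29.4% → the 2024 panel
Translational research: the 2024 panel 13/27 = 48.1%, Panel A 5/14 = 35.7% → the 2024 panel
Infrastructure: the 2024 panel 4/5 = 80.0%, Panel A 5/7 = 71.4% → the 2024 panel
Overall: the 2024 panel 42/100 = 42.0%, Panel A 50/157 = 31.8% → the 2024 panel
The 2024 panel wins overall and in every proposal group — no reversal.

No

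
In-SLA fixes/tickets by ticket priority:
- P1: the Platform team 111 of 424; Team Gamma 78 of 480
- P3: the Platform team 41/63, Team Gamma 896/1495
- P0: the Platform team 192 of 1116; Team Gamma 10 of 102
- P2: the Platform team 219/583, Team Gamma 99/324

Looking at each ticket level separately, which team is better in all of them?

the Platform team

P1: the Platform team 111/424 = 26.2%, Team Gamma 78/480 = 16.2% → the Platform team
P3: the Platform team 41/63 = 65.1%, Team Gamma 896/1495 = 59.9% → the Platform team
P0: the Platform team 192/1116 = 17.2%, Team Gamma 10/102 = 9.8% → the Platform team
P2: the Platform team 219/583 = 37.6%, Team Gamma 99/324 = 30.6% → the Platform team
The Platform team has the higher rate in all 4 groups.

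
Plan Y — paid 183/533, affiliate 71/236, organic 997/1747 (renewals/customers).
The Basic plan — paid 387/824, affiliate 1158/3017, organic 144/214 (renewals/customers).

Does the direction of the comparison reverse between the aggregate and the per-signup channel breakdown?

Paid: Plan Y 183/533 = 34.3%, the Basic plan 387/824 = 47.0% → the Basic plan
Affiliate: Plan Y 71/236 = 30.1%, the Basic plan 1158/3017 = 38.4% → the Basic plan
Organic: Plan Y 997/1747 = 57.1%, the Basic plan 144/214 = 67.3% → the Basic plan
Overall: Plan Y 1251/2516 = 49.7%, the Basic plan 1689/4055 = 41.7% → Plan Y
The Basic plan wins each signup group but Plan Y wins overall — the comparison reverses. The Basic plan's customers skew toward affiliate, which has a lower base rate.

Yes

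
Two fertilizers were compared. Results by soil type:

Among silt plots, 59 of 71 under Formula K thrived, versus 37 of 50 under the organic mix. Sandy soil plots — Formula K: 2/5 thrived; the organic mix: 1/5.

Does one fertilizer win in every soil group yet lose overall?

Silt: Formula K 59/71 = 83.1%, the organic mix 37/50 = 74.0% → Formula K
Sandy soil: Formula K 2/5 = 40.0%, the organic mix 1/5 = 20.0% → Formula K
Overall: Formula K 61/76 = 80.3%, the organic mix 38/55 = 69.1% → Formula K
Formula K wins overall and in every soil group — no reversal.

No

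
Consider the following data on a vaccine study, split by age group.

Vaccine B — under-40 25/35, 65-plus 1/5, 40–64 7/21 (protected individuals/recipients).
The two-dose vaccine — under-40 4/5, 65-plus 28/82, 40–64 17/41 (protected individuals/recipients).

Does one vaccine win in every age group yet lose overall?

Yes

Under-40: Vaccine B 25/35 = 71.4%, the two-dose vaccine 4/5 = 80.0% → the two-dose vaccine
65-plus: Vaccine B 1/5 = 20.0%, the two-dose vaccine 28/82 = 34.1% → the two-dose vaccine
40–64: Vaccine B 7/21 = 33.3%, the two-dose vaccine 17/41 = 41.5% → the two-dose vaccine
Overall: Vaccine B 33/61 = 54.1%, the two-dose vaccine 49/128 = 38.3% → Vaccine B
The two-dose vaccine wins each age group but Vaccine B wins overall — the comparison reverses. The two-dose vaccine's recipients skew toward 65-plus, which has a lower base rate.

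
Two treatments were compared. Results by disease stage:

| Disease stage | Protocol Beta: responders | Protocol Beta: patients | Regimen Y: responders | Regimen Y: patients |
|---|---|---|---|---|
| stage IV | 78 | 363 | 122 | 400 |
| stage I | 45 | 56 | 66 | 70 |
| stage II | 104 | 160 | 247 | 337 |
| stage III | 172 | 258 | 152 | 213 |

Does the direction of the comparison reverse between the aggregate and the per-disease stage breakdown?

No

Stage IV: Protocol Beta 78/363 = 21.5%, Regimen Y 122/400 = 30.5% → Regimen Y
Stage I: Protocol Beta 45/56 = 80.4%, Regimen Y 66/70 = 94.3% → Regimen Y
Stage II: Protocol Beta 104/160 = 65.0%, Regimen Y 247/337 = 73.3% → Regimen Y
Stage III: Protocol Beta 172/258 = 66.7%, Regimen Y 152/213 = 71.4% → Regimen Y
Overall: Protocol Beta 399/837 = 47.7%, Regimen Y 587/1020 = 57.5% → Regimen Y
Regimen Y wins overall and in every disease group — no reversal.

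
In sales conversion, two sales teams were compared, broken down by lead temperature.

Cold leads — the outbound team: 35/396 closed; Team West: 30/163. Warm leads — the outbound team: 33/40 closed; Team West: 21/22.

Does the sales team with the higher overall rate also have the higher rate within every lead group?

Cold: the outbound team 35/396 = 8.8%, Team West 30/163 = 18.4% → Team West
Warm: the outbound team 33/40 = 82.5%, Team West 21/22 = 95.5% → Team West
Overall: the outbound team 68/436 = 15.6%, Team West 51/185 = 27.6% → Team West
Team West wins overall and in every lead group — no reversal.

Yes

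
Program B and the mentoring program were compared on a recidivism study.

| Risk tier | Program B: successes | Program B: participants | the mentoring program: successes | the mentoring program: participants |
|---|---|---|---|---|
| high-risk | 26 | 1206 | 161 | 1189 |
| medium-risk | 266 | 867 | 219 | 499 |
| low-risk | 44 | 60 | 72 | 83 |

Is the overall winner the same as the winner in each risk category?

High-risk: Program B 26/1206 = 2.2%, the mentoring program 161/1189 = 13.5% → the mentoring program
Medium-risk: Program B 266/867 = 30.7%, the mentoring program 219/499 = 43.9% → the mentoring program
Low-risk: Program B 44/60 = 73.3%, the mentoring program 72/83 = 86.7% → the mentoring program
Overall: Program B 336/2133 = 15.8%, the mentoring program 452/1771 = 25.5% → the mentoring program
The mentoring program wins overall and in every risk group — no reversal.

Yes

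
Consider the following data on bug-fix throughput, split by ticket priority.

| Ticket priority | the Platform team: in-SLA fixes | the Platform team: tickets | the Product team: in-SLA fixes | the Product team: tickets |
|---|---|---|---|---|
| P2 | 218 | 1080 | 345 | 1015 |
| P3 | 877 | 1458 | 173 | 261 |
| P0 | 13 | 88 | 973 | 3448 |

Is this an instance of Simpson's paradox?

Yes

P2: the Platform team 218/1080 = 20.2%, the Product team 345/1015 = 34.0% → the Product team
P3: the Platform team 877/1458 = 60.2%, the Product team 173/261 = 66.3% → the Product team
P0: the Platform team 13/88 = 14.8%, the Product team 973/3448 = 28.2% → the Product team
Overall: the Platform team 1108/2626 = 42.2%, the Product team 1491/4724 = 31.6% → the Platform team
The Product team wins each ticket group but the Platform team wins overall — the comparison reverses. The Product team's tickets skew toward P0, which has a lower base rate.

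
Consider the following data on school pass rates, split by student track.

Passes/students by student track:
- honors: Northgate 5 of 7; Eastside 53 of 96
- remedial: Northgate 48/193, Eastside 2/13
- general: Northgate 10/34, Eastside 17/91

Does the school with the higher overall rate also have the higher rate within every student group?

No

Honors: Northgate 5/7 = 71.4%, Eastside 53/96 = 55.2% → Northgate
Remedial: Northgate 48/193 = 24.9%, Eastside 2/13 = 15.4% → Northgate
General: Northgate 10/34 = 29.4%, Eastside 17/91 = 18.7% → Northgate
Overall: Northgate 63/234 = 26.9%, Eastside 72/200 = 36.0% → Eastside
Northgate wins each student group but Eastside wins overall — the comparison reverses. Northgate's students skew toward remedial, which has a lower base rate.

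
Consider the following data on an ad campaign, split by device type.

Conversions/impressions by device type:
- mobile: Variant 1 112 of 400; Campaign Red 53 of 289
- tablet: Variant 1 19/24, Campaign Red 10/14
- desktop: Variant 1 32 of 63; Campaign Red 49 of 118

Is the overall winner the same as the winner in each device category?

Mobile: Variant 1 112/400 = 28.0%, Campaign Red 53/289 = 18.3% → Variant 1
Tablet: Variant 1 19/24 = 79.2%, Campaign Red 10/14 = 71.4% → Variant 1
Desktop: Variant 1 32/63 = 50.8%, Campaign Red 49/118 = 41.5% → Variant 1
Overall: Variant 1 163/487 = 33.5%, Campaign Red 112/421 = 26.6% → Variant 1
Variant 1 wins overall and in every device group — no reversal.

Yes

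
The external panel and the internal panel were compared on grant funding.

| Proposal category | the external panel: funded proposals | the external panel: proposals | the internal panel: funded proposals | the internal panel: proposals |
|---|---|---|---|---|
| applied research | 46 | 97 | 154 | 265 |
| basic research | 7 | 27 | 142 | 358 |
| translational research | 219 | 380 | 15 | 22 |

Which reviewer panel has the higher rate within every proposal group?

the internal panel

Applied research: the external panel 46/97 = 47.4%, the internal panel 154/265 = 58.1% → the internal panel
Basic research: the external panel 7/27 = 25.9%, the internal panel 142/358 = 39.7% → the internal panel
Translational research: the external panel 219/380 = 57.6%, the internal panel 15/22 = 68.2% → the internal panel
The internal panel has the higher rate in all 3 groups.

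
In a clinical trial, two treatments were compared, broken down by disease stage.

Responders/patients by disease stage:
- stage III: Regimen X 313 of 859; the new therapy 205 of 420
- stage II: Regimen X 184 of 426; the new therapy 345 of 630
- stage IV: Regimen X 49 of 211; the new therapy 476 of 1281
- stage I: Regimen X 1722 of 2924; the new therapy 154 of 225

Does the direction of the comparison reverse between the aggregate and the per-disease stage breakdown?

Yes

Stage III: Regimen X 313/859 = 36.4%, the new therapy 205/420 = 48.8% → the new therapy
Stage II: Regimen X 184/426 = 43.2%, the new therapy 345/630 = 54.8% → the new therapy
Stage IV: Regimen X 49/211 = 23.2%, the new therapy 476/1281 = 37.2% → the new therapy
Stage I: Regimen X 1722/2924 = 58.9%, the new therapy 154/225 = 68.4% → the new therapy
Overall: Regimen X 2268/4420 = 51.3%, the new therapy 1180/2556 = 46.2% → Regimen X
The new therapy wins each disease group but Regimen X wins overall — the comparison reverses. The new therapy's patients skew toward stage IV, which has a lower base rate.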